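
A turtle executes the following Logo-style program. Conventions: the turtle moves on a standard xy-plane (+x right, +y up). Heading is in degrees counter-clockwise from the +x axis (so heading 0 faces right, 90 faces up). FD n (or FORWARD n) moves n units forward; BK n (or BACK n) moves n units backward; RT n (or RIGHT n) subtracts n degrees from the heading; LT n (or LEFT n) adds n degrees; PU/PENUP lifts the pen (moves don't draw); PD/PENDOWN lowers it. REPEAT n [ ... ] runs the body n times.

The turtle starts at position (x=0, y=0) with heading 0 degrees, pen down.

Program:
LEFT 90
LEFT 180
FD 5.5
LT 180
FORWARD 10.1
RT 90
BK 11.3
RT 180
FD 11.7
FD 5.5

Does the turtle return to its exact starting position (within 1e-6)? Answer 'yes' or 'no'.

Answer: no

Derivation:
Executing turtle program step by step:
Start: pos=(0,0), heading=0, pen down
LT 90: heading 0 -> 90
LT 180: heading 90 -> 270
FD 5.5: (0,0) -> (0,-5.5) [heading=270, draw]
LT 180: heading 270 -> 90
FD 10.1: (0,-5.5) -> (0,4.6) [heading=90, draw]
RT 90: heading 90 -> 0
BK 11.3: (0,4.6) -> (-11.3,4.6) [heading=0, draw]
RT 180: heading 0 -> 180
FD 11.7: (-11.3,4.6) -> (-23,4.6) [heading=180, draw]
FD 5.5: (-23,4.6) -> (-28.5,4.6) [heading=180, draw]
Final: pos=(-28.5,4.6), heading=180, 5 segment(s) drawn

Start position: (0, 0)
Final position: (-28.5, 4.6)
Distance = 28.869; >= 1e-6 -> NOT closed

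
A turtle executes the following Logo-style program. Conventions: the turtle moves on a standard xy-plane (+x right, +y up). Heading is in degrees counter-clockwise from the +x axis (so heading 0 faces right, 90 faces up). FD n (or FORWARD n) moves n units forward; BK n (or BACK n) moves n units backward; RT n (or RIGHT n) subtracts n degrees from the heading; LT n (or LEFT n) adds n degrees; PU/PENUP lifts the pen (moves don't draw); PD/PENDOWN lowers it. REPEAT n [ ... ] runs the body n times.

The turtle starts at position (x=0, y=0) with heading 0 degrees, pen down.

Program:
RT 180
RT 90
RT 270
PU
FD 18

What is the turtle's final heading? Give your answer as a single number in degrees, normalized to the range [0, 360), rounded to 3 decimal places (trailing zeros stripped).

Answer: 180

Derivation:
Executing turtle program step by step:
Start: pos=(0,0), heading=0, pen down
RT 180: heading 0 -> 180
RT 90: heading 180 -> 90
RT 270: heading 90 -> 180
PU: pen up
FD 18: (0,0) -> (-18,0) [heading=180, move]
Final: pos=(-18,0), heading=180, 0 segment(s) drawn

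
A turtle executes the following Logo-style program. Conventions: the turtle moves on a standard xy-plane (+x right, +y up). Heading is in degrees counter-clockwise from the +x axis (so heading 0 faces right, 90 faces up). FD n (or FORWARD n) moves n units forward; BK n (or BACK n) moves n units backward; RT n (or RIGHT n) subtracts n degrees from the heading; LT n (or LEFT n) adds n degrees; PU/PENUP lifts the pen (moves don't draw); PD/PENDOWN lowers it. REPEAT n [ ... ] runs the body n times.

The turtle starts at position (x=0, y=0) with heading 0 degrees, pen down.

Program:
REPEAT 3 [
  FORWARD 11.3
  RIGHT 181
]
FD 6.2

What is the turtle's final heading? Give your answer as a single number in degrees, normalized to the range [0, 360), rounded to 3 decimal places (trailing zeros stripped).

Answer: 177

Derivation:
Executing turtle program step by step:
Start: pos=(0,0), heading=0, pen down
REPEAT 3 [
  -- iteration 1/3 --
  FD 11.3: (0,0) -> (11.3,0) [heading=0, draw]
  RT 181: heading 0 -> 179
  -- iteration 2/3 --
  FD 11.3: (11.3,0) -> (0.002,0.197) [heading=179, draw]
  RT 181: heading 179 -> 358
  -- iteration 3/3 --
  FD 11.3: (0.002,0.197) -> (11.295,-0.197) [heading=358, draw]
  RT 181: heading 358 -> 177
]
FD 6.2: (11.295,-0.197) -> (5.103,0.127) [heading=177, draw]
Final: pos=(5.103,0.127), heading=177, 4 segment(s) drawn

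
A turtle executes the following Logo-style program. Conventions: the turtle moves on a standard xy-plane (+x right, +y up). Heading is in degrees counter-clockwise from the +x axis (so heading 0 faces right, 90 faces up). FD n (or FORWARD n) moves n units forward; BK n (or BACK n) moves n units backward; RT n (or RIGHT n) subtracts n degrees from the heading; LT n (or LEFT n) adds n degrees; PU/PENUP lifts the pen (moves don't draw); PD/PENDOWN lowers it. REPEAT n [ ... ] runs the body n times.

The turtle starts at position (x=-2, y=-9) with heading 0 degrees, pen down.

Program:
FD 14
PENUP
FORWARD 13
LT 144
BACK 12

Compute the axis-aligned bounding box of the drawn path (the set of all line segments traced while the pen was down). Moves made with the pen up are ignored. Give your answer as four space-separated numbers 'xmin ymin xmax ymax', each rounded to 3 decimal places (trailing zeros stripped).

Answer: -2 -9 12 -9

Derivation:
Executing turtle program step by step:
Start: pos=(-2,-9), heading=0, pen down
FD 14: (-2,-9) -> (12,-9) [heading=0, draw]
PU: pen up
FD 13: (12,-9) -> (25,-9) [heading=0, move]
LT 144: heading 0 -> 144
BK 12: (25,-9) -> (34.708,-16.053) [heading=144, move]
Final: pos=(34.708,-16.053), heading=144, 1 segment(s) drawn

Segment endpoints: x in {-2, 12}, y in {-9}
xmin=-2, ymin=-9, xmax=12, ymax=-9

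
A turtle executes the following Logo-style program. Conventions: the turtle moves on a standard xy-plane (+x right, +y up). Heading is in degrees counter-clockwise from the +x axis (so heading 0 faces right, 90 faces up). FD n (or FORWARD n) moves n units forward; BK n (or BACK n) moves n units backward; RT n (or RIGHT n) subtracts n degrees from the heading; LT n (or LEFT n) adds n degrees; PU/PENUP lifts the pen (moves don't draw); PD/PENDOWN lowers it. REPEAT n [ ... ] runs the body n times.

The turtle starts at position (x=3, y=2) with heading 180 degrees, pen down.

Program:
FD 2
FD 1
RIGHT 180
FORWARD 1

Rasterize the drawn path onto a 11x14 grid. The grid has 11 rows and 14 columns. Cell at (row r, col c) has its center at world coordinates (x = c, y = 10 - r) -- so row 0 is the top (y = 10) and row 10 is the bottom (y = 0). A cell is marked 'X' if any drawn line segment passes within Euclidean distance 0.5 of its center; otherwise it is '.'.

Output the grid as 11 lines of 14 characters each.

Segment 0: (3,2) -> (1,2)
Segment 1: (1,2) -> (0,2)
Segment 2: (0,2) -> (1,2)

Answer: ..............
..............
..............
..............
..............
..............
..............
..............
XXXX..........
..............
..............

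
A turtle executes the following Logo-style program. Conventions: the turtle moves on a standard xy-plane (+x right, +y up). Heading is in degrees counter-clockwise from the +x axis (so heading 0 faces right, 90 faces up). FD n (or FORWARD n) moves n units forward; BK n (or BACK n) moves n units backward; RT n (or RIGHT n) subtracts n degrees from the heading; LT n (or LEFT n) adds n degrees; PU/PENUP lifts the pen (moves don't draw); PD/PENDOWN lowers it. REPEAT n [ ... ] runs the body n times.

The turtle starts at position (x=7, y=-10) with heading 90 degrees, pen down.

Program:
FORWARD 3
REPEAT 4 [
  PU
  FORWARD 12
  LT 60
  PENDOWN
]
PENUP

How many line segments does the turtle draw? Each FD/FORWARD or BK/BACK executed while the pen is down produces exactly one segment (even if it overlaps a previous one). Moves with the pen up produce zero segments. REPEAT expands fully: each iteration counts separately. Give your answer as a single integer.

Answer: 1

Derivation:
Executing turtle program step by step:
Start: pos=(7,-10), heading=90, pen down
FD 3: (7,-10) -> (7,-7) [heading=90, draw]
REPEAT 4 [
  -- iteration 1/4 --
  PU: pen up
  FD 12: (7,-7) -> (7,5) [heading=90, move]
  LT 60: heading 90 -> 150
  PD: pen down
  -- iteration 2/4 --
  PU: pen up
  FD 12: (7,5) -> (-3.392,11) [heading=150, move]
  LT 60: heading 150 -> 210
  PD: pen down
  -- iteration 3/4 --
  PU: pen up
  FD 12: (-3.392,11) -> (-13.785,5) [heading=210, move]
  LT 60: heading 210 -> 270
  PD: pen down
  -- iteration 4/4 --
  PU: pen up
  FD 12: (-13.785,5) -> (-13.785,-7) [heading=270, move]
  LT 60: heading 270 -> 330
  PD: pen down
]
PU: pen up
Final: pos=(-13.785,-7), heading=330, 1 segment(s) drawn
Segments drawn: 1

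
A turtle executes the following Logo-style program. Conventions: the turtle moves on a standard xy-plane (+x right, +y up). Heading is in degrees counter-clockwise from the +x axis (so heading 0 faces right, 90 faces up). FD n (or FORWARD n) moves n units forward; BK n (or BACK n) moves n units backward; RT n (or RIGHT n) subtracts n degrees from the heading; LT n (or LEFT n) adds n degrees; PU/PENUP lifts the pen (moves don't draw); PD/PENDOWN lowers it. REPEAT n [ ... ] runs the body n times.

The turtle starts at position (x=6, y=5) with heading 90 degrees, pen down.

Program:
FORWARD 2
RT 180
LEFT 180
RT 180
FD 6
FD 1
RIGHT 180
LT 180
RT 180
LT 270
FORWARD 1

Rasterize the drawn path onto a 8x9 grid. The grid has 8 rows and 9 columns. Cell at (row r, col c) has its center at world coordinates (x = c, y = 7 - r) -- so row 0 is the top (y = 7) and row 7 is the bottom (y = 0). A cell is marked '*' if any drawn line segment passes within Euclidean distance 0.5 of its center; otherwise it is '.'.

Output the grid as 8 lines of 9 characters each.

Answer: ......*..
......*..
......*..
......*..
......*..
......*..
......*..
......**.

Derivation:
Segment 0: (6,5) -> (6,7)
Segment 1: (6,7) -> (6,1)
Segment 2: (6,1) -> (6,0)
Segment 3: (6,0) -> (7,0)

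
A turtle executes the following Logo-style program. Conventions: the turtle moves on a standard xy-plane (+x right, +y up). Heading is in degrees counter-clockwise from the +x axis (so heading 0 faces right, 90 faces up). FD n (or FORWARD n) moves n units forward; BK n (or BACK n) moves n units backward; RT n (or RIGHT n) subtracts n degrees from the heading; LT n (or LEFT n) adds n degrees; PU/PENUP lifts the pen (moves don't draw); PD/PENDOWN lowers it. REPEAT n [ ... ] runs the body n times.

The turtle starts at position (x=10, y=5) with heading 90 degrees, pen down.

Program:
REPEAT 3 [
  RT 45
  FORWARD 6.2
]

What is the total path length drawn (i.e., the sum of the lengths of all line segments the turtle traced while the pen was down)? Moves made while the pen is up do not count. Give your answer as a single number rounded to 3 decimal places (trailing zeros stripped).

Executing turtle program step by step:
Start: pos=(10,5), heading=90, pen down
REPEAT 3 [
  -- iteration 1/3 --
  RT 45: heading 90 -> 45
  FD 6.2: (10,5) -> (14.384,9.384) [heading=45, draw]
  -- iteration 2/3 --
  RT 45: heading 45 -> 0
  FD 6.2: (14.384,9.384) -> (20.584,9.384) [heading=0, draw]
  -- iteration 3/3 --
  RT 45: heading 0 -> 315
  FD 6.2: (20.584,9.384) -> (24.968,5) [heading=315, draw]
]
Final: pos=(24.968,5), heading=315, 3 segment(s) drawn

Segment lengths:
  seg 1: (10,5) -> (14.384,9.384), length = 6.2
  seg 2: (14.384,9.384) -> (20.584,9.384), length = 6.2
  seg 3: (20.584,9.384) -> (24.968,5), length = 6.2
Total = 18.6

Answer: 18.6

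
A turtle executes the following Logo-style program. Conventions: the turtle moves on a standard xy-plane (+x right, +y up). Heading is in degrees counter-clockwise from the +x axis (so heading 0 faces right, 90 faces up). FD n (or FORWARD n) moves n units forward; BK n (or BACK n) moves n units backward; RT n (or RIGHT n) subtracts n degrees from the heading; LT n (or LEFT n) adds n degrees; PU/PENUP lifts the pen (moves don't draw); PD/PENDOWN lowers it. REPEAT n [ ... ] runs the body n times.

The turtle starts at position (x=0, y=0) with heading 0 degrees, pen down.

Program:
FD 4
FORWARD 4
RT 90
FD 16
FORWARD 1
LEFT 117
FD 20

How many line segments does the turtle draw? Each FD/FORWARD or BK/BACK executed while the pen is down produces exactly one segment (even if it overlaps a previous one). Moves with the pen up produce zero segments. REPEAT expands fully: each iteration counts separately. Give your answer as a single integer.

Answer: 5

Derivation:
Executing turtle program step by step:
Start: pos=(0,0), heading=0, pen down
FD 4: (0,0) -> (4,0) [heading=0, draw]
FD 4: (4,0) -> (8,0) [heading=0, draw]
RT 90: heading 0 -> 270
FD 16: (8,0) -> (8,-16) [heading=270, draw]
FD 1: (8,-16) -> (8,-17) [heading=270, draw]
LT 117: heading 270 -> 27
FD 20: (8,-17) -> (25.82,-7.92) [heading=27, draw]
Final: pos=(25.82,-7.92), heading=27, 5 segment(s) drawn
Segments drawn: 5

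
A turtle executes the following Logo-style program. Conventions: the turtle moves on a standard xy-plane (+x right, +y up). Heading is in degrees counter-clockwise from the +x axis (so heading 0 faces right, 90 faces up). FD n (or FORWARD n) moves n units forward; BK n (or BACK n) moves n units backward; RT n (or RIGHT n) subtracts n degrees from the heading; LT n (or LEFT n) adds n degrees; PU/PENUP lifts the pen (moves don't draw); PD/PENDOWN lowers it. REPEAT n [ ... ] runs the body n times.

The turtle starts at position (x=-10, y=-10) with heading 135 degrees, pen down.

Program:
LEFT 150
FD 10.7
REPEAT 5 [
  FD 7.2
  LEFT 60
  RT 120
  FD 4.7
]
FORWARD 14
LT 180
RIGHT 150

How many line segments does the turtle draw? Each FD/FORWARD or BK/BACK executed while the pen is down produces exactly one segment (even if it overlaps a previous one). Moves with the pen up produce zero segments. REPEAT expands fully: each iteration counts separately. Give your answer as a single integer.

Answer: 12

Derivation:
Executing turtle program step by step:
Start: pos=(-10,-10), heading=135, pen down
LT 150: heading 135 -> 285
FD 10.7: (-10,-10) -> (-7.231,-20.335) [heading=285, draw]
REPEAT 5 [
  -- iteration 1/5 --
  FD 7.2: (-7.231,-20.335) -> (-5.367,-27.29) [heading=285, draw]
  LT 60: heading 285 -> 345
  RT 120: heading 345 -> 225
  FD 4.7: (-5.367,-27.29) -> (-8.691,-30.613) [heading=225, draw]
  -- iteration 2/5 --
  FD 7.2: (-8.691,-30.613) -> (-13.782,-35.705) [heading=225, draw]
  LT 60: heading 225 -> 285
  RT 120: heading 285 -> 165
  FD 4.7: (-13.782,-35.705) -> (-18.322,-34.488) [heading=165, draw]
  -- iteration 3/5 --
  FD 7.2: (-18.322,-34.488) -> (-25.276,-32.625) [heading=165, draw]
  LT 60: heading 165 -> 225
  RT 120: heading 225 -> 105
  FD 4.7: (-25.276,-32.625) -> (-26.493,-28.085) [heading=105, draw]
  -- iteration 4/5 --
  FD 7.2: (-26.493,-28.085) -> (-28.356,-21.13) [heading=105, draw]
  LT 60: heading 105 -> 165
  RT 120: heading 165 -> 45
  FD 4.7: (-28.356,-21.13) -> (-25.033,-17.807) [heading=45, draw]
  -- iteration 5/5 --
  FD 7.2: (-25.033,-17.807) -> (-19.942,-12.716) [heading=45, draw]
  LT 60: heading 45 -> 105
  RT 120: heading 105 -> 345
  FD 4.7: (-19.942,-12.716) -> (-15.402,-13.932) [heading=345, draw]
]
FD 14: (-15.402,-13.932) -> (-1.879,-17.556) [heading=345, draw]
LT 180: heading 345 -> 165
RT 150: heading 165 -> 15
Final: pos=(-1.879,-17.556), heading=15, 12 segment(s) drawn
Segments drawn: 12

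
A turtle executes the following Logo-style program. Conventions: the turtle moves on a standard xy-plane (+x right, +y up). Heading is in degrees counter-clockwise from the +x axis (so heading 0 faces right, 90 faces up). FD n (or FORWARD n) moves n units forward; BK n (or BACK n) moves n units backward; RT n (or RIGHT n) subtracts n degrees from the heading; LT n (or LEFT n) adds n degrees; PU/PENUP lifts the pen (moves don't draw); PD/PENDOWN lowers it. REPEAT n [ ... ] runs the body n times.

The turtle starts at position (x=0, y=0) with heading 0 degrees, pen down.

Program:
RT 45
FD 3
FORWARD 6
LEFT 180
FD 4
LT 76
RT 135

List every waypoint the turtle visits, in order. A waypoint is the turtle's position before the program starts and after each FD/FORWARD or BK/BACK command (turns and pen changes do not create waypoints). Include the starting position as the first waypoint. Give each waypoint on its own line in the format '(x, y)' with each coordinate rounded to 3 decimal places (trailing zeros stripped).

Answer: (0, 0)
(2.121, -2.121)
(6.364, -6.364)
(3.536, -3.536)

Derivation:
Executing turtle program step by step:
Start: pos=(0,0), heading=0, pen down
RT 45: heading 0 -> 315
FD 3: (0,0) -> (2.121,-2.121) [heading=315, draw]
FD 6: (2.121,-2.121) -> (6.364,-6.364) [heading=315, draw]
LT 180: heading 315 -> 135
FD 4: (6.364,-6.364) -> (3.536,-3.536) [heading=135, draw]
LT 76: heading 135 -> 211
RT 135: heading 211 -> 76
Final: pos=(3.536,-3.536), heading=76, 3 segment(s) drawn
Waypoints (4 total):
(0, 0)
(2.121, -2.121)
(6.364, -6.364)
(3.536, -3.536)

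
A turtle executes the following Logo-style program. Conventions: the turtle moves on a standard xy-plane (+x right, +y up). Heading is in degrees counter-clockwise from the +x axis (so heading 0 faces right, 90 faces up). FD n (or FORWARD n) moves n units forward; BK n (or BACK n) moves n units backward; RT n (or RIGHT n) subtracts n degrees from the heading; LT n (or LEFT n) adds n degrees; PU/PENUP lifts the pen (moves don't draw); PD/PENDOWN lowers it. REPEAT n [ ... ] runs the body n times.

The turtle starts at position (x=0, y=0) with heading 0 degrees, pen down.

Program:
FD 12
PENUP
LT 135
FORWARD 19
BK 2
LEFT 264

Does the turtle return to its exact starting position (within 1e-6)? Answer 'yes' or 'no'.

Answer: no

Derivation:
Executing turtle program step by step:
Start: pos=(0,0), heading=0, pen down
FD 12: (0,0) -> (12,0) [heading=0, draw]
PU: pen up
LT 135: heading 0 -> 135
FD 19: (12,0) -> (-1.435,13.435) [heading=135, move]
BK 2: (-1.435,13.435) -> (-0.021,12.021) [heading=135, move]
LT 264: heading 135 -> 39
Final: pos=(-0.021,12.021), heading=39, 1 segment(s) drawn

Start position: (0, 0)
Final position: (-0.021, 12.021)
Distance = 12.021; >= 1e-6 -> NOT closed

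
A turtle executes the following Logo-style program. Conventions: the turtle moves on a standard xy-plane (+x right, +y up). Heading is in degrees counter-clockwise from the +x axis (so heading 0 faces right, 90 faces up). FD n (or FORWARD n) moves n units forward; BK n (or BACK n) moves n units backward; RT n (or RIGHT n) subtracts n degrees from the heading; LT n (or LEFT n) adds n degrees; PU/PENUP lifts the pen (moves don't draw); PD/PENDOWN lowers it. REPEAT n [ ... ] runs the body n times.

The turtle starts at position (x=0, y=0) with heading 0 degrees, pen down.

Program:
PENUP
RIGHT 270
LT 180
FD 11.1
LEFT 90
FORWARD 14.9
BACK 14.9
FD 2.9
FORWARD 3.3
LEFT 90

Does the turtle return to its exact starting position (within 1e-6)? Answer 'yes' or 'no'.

Executing turtle program step by step:
Start: pos=(0,0), heading=0, pen down
PU: pen up
RT 270: heading 0 -> 90
LT 180: heading 90 -> 270
FD 11.1: (0,0) -> (0,-11.1) [heading=270, move]
LT 90: heading 270 -> 0
FD 14.9: (0,-11.1) -> (14.9,-11.1) [heading=0, move]
BK 14.9: (14.9,-11.1) -> (0,-11.1) [heading=0, move]
FD 2.9: (0,-11.1) -> (2.9,-11.1) [heading=0, move]
FD 3.3: (2.9,-11.1) -> (6.2,-11.1) [heading=0, move]
LT 90: heading 0 -> 90
Final: pos=(6.2,-11.1), heading=90, 0 segment(s) drawn

Start position: (0, 0)
Final position: (6.2, -11.1)
Distance = 12.714; >= 1e-6 -> NOT closed

Answer: no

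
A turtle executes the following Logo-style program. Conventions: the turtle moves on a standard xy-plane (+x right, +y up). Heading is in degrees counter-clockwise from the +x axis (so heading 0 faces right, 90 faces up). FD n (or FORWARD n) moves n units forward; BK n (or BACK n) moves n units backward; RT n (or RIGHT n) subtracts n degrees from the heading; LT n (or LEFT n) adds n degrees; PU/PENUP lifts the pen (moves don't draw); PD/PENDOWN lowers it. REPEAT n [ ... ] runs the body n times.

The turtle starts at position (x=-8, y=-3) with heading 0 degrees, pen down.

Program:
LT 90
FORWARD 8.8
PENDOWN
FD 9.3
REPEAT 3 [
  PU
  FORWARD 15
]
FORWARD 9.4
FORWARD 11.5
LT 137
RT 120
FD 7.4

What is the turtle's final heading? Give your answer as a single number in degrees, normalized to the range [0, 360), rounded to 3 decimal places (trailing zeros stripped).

Executing turtle program step by step:
Start: pos=(-8,-3), heading=0, pen down
LT 90: heading 0 -> 90
FD 8.8: (-8,-3) -> (-8,5.8) [heading=90, draw]
PD: pen down
FD 9.3: (-8,5.8) -> (-8,15.1) [heading=90, draw]
REPEAT 3 [
  -- iteration 1/3 --
  PU: pen up
  FD 15: (-8,15.1) -> (-8,30.1) [heading=90, move]
  -- iteration 2/3 --
  PU: pen up
  FD 15: (-8,30.1) -> (-8,45.1) [heading=90, move]
  -- iteration 3/3 --
  PU: pen up
  FD 15: (-8,45.1) -> (-8,60.1) [heading=90, move]
]
FD 9.4: (-8,60.1) -> (-8,69.5) [heading=90, move]
FD 11.5: (-8,69.5) -> (-8,81) [heading=90, move]
LT 137: heading 90 -> 227
RT 120: heading 227 -> 107
FD 7.4: (-8,81) -> (-10.164,88.077) [heading=107, move]
Final: pos=(-10.164,88.077), heading=107, 2 segment(s) drawn

Answer: 107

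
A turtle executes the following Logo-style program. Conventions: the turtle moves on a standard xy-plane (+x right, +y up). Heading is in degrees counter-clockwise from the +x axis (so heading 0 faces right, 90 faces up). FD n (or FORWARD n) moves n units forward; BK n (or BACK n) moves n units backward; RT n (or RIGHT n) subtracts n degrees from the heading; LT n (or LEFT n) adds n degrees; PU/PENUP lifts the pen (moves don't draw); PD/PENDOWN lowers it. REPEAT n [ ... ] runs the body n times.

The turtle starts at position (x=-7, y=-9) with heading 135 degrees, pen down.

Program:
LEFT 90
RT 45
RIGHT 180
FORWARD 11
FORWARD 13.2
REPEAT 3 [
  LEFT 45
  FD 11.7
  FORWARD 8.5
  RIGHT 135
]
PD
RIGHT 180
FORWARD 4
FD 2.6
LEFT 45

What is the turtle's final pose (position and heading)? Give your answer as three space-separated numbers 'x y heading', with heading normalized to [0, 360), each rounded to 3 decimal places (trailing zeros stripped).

Answer: 31.484 -29.884 315

Derivation:
Executing turtle program step by step:
Start: pos=(-7,-9), heading=135, pen down
LT 90: heading 135 -> 225
RT 45: heading 225 -> 180
RT 180: heading 180 -> 0
FD 11: (-7,-9) -> (4,-9) [heading=0, draw]
FD 13.2: (4,-9) -> (17.2,-9) [heading=0, draw]
REPEAT 3 [
  -- iteration 1/3 --
  LT 45: heading 0 -> 45
  FD 11.7: (17.2,-9) -> (25.473,-0.727) [heading=45, draw]
  FD 8.5: (25.473,-0.727) -> (31.484,5.284) [heading=45, draw]
  RT 135: heading 45 -> 270
  -- iteration 2/3 --
  LT 45: heading 270 -> 315
  FD 11.7: (31.484,5.284) -> (39.757,-2.99) [heading=315, draw]
  FD 8.5: (39.757,-2.99) -> (45.767,-9) [heading=315, draw]
  RT 135: heading 315 -> 180
  -- iteration 3/3 --
  LT 45: heading 180 -> 225
  FD 11.7: (45.767,-9) -> (37.494,-17.273) [heading=225, draw]
  FD 8.5: (37.494,-17.273) -> (31.484,-23.284) [heading=225, draw]
  RT 135: heading 225 -> 90
]
PD: pen down
RT 180: heading 90 -> 270
FD 4: (31.484,-23.284) -> (31.484,-27.284) [heading=270, draw]
FD 2.6: (31.484,-27.284) -> (31.484,-29.884) [heading=270, draw]
LT 45: heading 270 -> 315
Final: pos=(31.484,-29.884), heading=315, 10 segment(s) drawn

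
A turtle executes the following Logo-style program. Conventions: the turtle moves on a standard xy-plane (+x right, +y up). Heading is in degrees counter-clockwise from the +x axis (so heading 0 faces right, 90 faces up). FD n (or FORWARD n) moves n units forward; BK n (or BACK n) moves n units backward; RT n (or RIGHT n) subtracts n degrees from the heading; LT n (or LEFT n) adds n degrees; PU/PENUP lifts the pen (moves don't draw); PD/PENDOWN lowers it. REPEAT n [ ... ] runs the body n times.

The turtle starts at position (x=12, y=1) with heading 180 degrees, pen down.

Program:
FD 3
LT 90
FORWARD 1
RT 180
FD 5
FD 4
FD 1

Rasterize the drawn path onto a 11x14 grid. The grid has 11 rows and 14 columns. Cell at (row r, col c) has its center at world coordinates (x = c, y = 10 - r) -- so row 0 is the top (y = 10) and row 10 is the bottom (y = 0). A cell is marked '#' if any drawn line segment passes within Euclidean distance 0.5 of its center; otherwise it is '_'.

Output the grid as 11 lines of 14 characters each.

Segment 0: (12,1) -> (9,1)
Segment 1: (9,1) -> (9,0)
Segment 2: (9,0) -> (9,5)
Segment 3: (9,5) -> (9,9)
Segment 4: (9,9) -> (9,10)

Answer: _________#____
_________#____
_________#____
_________#____
_________#____
_________#____
_________#____
_________#____
_________#____
_________####_
_________#____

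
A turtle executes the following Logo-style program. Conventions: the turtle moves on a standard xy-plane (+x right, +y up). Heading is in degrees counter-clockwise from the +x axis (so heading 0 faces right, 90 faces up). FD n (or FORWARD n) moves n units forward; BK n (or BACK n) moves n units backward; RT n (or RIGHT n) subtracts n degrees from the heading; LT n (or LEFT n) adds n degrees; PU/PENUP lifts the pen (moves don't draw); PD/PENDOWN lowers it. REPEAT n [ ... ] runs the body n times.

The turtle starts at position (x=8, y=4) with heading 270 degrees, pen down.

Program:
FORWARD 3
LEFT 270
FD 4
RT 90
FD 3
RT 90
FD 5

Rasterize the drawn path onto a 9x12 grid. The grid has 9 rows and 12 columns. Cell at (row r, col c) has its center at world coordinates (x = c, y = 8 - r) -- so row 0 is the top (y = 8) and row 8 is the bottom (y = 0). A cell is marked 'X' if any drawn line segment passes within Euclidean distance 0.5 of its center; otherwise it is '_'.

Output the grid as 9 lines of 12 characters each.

Answer: ____________
____________
____________
____________
____XXXXXX__
____X___X___
____X___X___
____XXXXX___
____________

Derivation:
Segment 0: (8,4) -> (8,1)
Segment 1: (8,1) -> (4,1)
Segment 2: (4,1) -> (4,4)
Segment 3: (4,4) -> (9,4)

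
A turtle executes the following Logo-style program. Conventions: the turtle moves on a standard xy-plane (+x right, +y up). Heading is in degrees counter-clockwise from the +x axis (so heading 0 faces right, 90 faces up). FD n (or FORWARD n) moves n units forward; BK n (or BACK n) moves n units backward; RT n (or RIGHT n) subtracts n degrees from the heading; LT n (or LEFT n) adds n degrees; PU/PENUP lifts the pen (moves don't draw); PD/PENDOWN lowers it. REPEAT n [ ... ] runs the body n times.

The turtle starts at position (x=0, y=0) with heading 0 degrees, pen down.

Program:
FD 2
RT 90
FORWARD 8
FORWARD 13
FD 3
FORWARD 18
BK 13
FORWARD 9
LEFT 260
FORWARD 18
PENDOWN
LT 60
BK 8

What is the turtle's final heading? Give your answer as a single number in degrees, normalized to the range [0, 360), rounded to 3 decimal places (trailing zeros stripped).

Executing turtle program step by step:
Start: pos=(0,0), heading=0, pen down
FD 2: (0,0) -> (2,0) [heading=0, draw]
RT 90: heading 0 -> 270
FD 8: (2,0) -> (2,-8) [heading=270, draw]
FD 13: (2,-8) -> (2,-21) [heading=270, draw]
FD 3: (2,-21) -> (2,-24) [heading=270, draw]
FD 18: (2,-24) -> (2,-42) [heading=270, draw]
BK 13: (2,-42) -> (2,-29) [heading=270, draw]
FD 9: (2,-29) -> (2,-38) [heading=270, draw]
LT 260: heading 270 -> 170
FD 18: (2,-38) -> (-15.727,-34.874) [heading=170, draw]
PD: pen down
LT 60: heading 170 -> 230
BK 8: (-15.727,-34.874) -> (-10.584,-28.746) [heading=230, draw]
Final: pos=(-10.584,-28.746), heading=230, 9 segment(s) drawn

Answer: 230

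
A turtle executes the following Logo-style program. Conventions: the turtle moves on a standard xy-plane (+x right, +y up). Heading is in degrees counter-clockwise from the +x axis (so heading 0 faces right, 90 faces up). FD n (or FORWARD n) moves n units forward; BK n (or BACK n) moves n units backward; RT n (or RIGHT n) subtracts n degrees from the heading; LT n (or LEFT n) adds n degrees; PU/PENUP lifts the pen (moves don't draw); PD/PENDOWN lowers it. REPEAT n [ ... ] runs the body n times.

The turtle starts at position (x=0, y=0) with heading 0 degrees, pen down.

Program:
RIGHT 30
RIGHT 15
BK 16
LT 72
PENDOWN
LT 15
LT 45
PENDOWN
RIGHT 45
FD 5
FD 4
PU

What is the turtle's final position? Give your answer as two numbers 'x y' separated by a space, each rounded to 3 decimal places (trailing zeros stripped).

Executing turtle program step by step:
Start: pos=(0,0), heading=0, pen down
RT 30: heading 0 -> 330
RT 15: heading 330 -> 315
BK 16: (0,0) -> (-11.314,11.314) [heading=315, draw]
LT 72: heading 315 -> 27
PD: pen down
LT 15: heading 27 -> 42
LT 45: heading 42 -> 87
PD: pen down
RT 45: heading 87 -> 42
FD 5: (-11.314,11.314) -> (-7.598,14.659) [heading=42, draw]
FD 4: (-7.598,14.659) -> (-4.625,17.336) [heading=42, draw]
PU: pen up
Final: pos=(-4.625,17.336), heading=42, 3 segment(s) drawn

Answer: -4.625 17.336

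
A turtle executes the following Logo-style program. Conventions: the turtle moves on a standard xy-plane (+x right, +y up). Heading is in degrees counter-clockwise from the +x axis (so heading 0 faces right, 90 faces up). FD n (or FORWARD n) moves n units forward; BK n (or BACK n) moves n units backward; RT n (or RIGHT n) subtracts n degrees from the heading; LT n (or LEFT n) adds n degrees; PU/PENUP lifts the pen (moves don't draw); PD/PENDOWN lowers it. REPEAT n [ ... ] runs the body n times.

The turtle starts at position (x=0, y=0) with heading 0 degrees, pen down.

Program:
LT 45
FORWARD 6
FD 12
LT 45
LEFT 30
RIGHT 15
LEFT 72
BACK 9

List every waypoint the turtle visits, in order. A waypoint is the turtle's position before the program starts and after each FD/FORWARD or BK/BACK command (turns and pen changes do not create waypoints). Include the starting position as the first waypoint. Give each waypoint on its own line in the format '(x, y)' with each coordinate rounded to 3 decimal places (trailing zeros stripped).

Answer: (0, 0)
(4.243, 4.243)
(12.728, 12.728)
(21.716, 12.257)

Derivation:
Executing turtle program step by step:
Start: pos=(0,0), heading=0, pen down
LT 45: heading 0 -> 45
FD 6: (0,0) -> (4.243,4.243) [heading=45, draw]
FD 12: (4.243,4.243) -> (12.728,12.728) [heading=45, draw]
LT 45: heading 45 -> 90
LT 30: heading 90 -> 120
RT 15: heading 120 -> 105
LT 72: heading 105 -> 177
BK 9: (12.728,12.728) -> (21.716,12.257) [heading=177, draw]
Final: pos=(21.716,12.257), heading=177, 3 segment(s) drawn
Waypoints (4 total):
(0, 0)
(4.243, 4.243)
(12.728, 12.728)
(21.716, 12.257)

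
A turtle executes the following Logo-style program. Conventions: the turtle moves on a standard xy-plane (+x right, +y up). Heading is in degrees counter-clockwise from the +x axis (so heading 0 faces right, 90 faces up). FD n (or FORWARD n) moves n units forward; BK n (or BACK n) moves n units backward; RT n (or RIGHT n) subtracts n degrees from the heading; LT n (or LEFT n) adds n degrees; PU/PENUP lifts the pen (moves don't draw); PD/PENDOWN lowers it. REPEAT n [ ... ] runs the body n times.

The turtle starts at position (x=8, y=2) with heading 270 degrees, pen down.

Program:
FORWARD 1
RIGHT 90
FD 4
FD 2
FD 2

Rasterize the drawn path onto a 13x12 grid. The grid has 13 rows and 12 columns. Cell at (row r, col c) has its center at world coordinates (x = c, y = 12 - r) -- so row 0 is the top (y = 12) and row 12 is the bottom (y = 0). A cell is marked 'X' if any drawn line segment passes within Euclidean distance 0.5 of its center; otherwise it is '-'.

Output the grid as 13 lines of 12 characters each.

Segment 0: (8,2) -> (8,1)
Segment 1: (8,1) -> (4,1)
Segment 2: (4,1) -> (2,1)
Segment 3: (2,1) -> (0,1)

Answer: ------------
------------
------------
------------
------------
------------
------------
------------
------------
------------
--------X---
XXXXXXXXX---
------------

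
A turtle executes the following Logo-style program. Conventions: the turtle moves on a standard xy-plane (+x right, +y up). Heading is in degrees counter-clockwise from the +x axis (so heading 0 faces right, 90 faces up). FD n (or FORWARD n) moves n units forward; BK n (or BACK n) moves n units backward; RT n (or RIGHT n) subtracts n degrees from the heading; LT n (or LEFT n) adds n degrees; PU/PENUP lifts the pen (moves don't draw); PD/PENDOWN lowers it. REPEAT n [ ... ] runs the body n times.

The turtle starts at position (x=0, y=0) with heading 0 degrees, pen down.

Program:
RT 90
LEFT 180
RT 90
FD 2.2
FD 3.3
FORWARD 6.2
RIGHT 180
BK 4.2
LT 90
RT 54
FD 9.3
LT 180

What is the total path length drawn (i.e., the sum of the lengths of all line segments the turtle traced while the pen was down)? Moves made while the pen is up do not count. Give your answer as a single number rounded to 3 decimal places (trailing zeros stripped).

Answer: 25.2

Derivation:
Executing turtle program step by step:
Start: pos=(0,0), heading=0, pen down
RT 90: heading 0 -> 270
LT 180: heading 270 -> 90
RT 90: heading 90 -> 0
FD 2.2: (0,0) -> (2.2,0) [heading=0, draw]
FD 3.3: (2.2,0) -> (5.5,0) [heading=0, draw]
FD 6.2: (5.5,0) -> (11.7,0) [heading=0, draw]
RT 180: heading 0 -> 180
BK 4.2: (11.7,0) -> (15.9,0) [heading=180, draw]
LT 90: heading 180 -> 270
RT 54: heading 270 -> 216
FD 9.3: (15.9,0) -> (8.376,-5.466) [heading=216, draw]
LT 180: heading 216 -> 36
Final: pos=(8.376,-5.466), heading=36, 5 segment(s) drawn

Segment lengths:
  seg 1: (0,0) -> (2.2,0), length = 2.2
  seg 2: (2.2,0) -> (5.5,0), length = 3.3
  seg 3: (5.5,0) -> (11.7,0), length = 6.2
  seg 4: (11.7,0) -> (15.9,0), length = 4.2
  seg 5: (15.9,0) -> (8.376,-5.466), length = 9.3
Total = 25.2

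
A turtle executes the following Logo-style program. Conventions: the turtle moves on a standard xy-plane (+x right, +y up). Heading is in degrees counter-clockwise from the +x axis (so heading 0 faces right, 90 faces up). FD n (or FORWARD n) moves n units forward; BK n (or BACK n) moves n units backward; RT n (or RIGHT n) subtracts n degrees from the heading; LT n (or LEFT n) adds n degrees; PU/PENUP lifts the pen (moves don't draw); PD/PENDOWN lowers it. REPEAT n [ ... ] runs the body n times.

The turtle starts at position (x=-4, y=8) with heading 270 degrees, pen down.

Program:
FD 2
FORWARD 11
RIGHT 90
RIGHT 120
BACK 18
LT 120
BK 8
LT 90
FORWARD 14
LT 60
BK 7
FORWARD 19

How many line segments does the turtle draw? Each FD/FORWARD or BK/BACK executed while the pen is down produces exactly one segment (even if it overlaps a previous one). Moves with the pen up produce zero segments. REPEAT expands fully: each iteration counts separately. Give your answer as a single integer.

Executing turtle program step by step:
Start: pos=(-4,8), heading=270, pen down
FD 2: (-4,8) -> (-4,6) [heading=270, draw]
FD 11: (-4,6) -> (-4,-5) [heading=270, draw]
RT 90: heading 270 -> 180
RT 120: heading 180 -> 60
BK 18: (-4,-5) -> (-13,-20.588) [heading=60, draw]
LT 120: heading 60 -> 180
BK 8: (-13,-20.588) -> (-5,-20.588) [heading=180, draw]
LT 90: heading 180 -> 270
FD 14: (-5,-20.588) -> (-5,-34.588) [heading=270, draw]
LT 60: heading 270 -> 330
BK 7: (-5,-34.588) -> (-11.062,-31.088) [heading=330, draw]
FD 19: (-11.062,-31.088) -> (5.392,-40.588) [heading=330, draw]
Final: pos=(5.392,-40.588), heading=330, 7 segment(s) drawn
Segments drawn: 7

Answer: 7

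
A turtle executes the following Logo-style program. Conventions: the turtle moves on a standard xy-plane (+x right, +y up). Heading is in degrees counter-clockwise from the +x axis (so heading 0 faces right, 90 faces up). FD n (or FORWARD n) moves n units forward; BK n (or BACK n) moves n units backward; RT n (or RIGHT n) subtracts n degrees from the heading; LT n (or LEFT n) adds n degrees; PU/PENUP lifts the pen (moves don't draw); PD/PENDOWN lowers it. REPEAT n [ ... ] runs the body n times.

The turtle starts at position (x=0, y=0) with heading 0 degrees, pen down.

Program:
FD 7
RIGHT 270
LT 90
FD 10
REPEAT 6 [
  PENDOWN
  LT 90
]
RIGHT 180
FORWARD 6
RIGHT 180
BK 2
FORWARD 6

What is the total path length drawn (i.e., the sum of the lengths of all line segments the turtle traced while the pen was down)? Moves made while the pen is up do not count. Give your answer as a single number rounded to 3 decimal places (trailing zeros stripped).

Answer: 31

Derivation:
Executing turtle program step by step:
Start: pos=(0,0), heading=0, pen down
FD 7: (0,0) -> (7,0) [heading=0, draw]
RT 270: heading 0 -> 90
LT 90: heading 90 -> 180
FD 10: (7,0) -> (-3,0) [heading=180, draw]
REPEAT 6 [
  -- iteration 1/6 --
  PD: pen down
  LT 90: heading 180 -> 270
  -- iteration 2/6 --
  PD: pen down
  LT 90: heading 270 -> 0
  -- iteration 3/6 --
  PD: pen down
  LT 90: heading 0 -> 90
  -- iteration 4/6 --
  PD: pen down
  LT 90: heading 90 -> 180
  -- iteration 5/6 --
  PD: pen down
  LT 90: heading 180 -> 270
  -- iteration 6/6 --
  PD: pen down
  LT 90: heading 270 -> 0
]
RT 180: heading 0 -> 180
FD 6: (-3,0) -> (-9,0) [heading=180, draw]
RT 180: heading 180 -> 0
BK 2: (-9,0) -> (-11,0) [heading=0, draw]
FD 6: (-11,0) -> (-5,0) [heading=0, draw]
Final: pos=(-5,0), heading=0, 5 segment(s) drawn

Segment lengths:
  seg 1: (0,0) -> (7,0), length = 7
  seg 2: (7,0) -> (-3,0), length = 10
  seg 3: (-3,0) -> (-9,0), length = 6
  seg 4: (-9,0) -> (-11,0), length = 2
  seg 5: (-11,0) -> (-5,0), length = 6
Total = 31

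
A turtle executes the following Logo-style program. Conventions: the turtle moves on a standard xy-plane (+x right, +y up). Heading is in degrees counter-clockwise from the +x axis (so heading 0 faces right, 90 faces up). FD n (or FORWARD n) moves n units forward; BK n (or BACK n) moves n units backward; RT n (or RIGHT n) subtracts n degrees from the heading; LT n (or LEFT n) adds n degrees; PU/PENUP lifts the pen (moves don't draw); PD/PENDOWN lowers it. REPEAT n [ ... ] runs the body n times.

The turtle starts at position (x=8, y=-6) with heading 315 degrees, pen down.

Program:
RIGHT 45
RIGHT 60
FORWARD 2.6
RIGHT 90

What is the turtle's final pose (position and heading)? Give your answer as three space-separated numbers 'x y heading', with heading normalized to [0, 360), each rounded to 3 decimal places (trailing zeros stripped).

Answer: 5.748 -7.3 120

Derivation:
Executing turtle program step by step:
Start: pos=(8,-6), heading=315, pen down
RT 45: heading 315 -> 270
RT 60: heading 270 -> 210
FD 2.6: (8,-6) -> (5.748,-7.3) [heading=210, draw]
RT 90: heading 210 -> 120
Final: pos=(5.748,-7.3), heading=120, 1 segment(s) drawn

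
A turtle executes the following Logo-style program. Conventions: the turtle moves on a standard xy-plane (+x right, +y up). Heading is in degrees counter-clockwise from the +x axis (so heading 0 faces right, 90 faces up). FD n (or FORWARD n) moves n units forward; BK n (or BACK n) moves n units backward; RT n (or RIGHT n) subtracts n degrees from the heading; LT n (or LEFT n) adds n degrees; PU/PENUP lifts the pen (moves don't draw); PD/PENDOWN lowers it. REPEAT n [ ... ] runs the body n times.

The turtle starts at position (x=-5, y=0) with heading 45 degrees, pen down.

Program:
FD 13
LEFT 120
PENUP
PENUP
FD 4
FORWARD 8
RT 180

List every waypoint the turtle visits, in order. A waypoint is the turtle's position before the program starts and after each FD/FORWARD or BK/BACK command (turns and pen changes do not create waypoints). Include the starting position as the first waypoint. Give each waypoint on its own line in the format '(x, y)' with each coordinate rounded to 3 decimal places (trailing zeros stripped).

Answer: (-5, 0)
(4.192, 9.192)
(0.329, 10.228)
(-7.399, 12.298)

Derivation:
Executing turtle program step by step:
Start: pos=(-5,0), heading=45, pen down
FD 13: (-5,0) -> (4.192,9.192) [heading=45, draw]
LT 120: heading 45 -> 165
PU: pen up
PU: pen up
FD 4: (4.192,9.192) -> (0.329,10.228) [heading=165, move]
FD 8: (0.329,10.228) -> (-7.399,12.298) [heading=165, move]
RT 180: heading 165 -> 345
Final: pos=(-7.399,12.298), heading=345, 1 segment(s) drawn
Waypoints (4 total):
(-5, 0)
(4.192, 9.192)
(0.329, 10.228)
(-7.399, 12.298)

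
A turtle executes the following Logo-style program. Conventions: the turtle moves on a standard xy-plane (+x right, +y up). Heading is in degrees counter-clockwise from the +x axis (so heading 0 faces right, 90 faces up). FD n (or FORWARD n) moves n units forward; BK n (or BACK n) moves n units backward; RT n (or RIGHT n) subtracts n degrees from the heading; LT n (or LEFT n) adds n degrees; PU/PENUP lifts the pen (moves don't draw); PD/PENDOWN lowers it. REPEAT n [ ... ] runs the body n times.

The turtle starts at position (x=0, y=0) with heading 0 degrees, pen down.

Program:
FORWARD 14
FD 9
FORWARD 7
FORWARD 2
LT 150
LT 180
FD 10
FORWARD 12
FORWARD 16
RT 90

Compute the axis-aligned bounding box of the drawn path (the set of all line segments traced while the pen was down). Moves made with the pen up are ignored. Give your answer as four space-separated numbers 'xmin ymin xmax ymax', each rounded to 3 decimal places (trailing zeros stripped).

Executing turtle program step by step:
Start: pos=(0,0), heading=0, pen down
FD 14: (0,0) -> (14,0) [heading=0, draw]
FD 9: (14,0) -> (23,0) [heading=0, draw]
FD 7: (23,0) -> (30,0) [heading=0, draw]
FD 2: (30,0) -> (32,0) [heading=0, draw]
LT 150: heading 0 -> 150
LT 180: heading 150 -> 330
FD 10: (32,0) -> (40.66,-5) [heading=330, draw]
FD 12: (40.66,-5) -> (51.053,-11) [heading=330, draw]
FD 16: (51.053,-11) -> (64.909,-19) [heading=330, draw]
RT 90: heading 330 -> 240
Final: pos=(64.909,-19), heading=240, 7 segment(s) drawn

Segment endpoints: x in {0, 14, 23, 30, 32, 40.66, 51.053, 64.909}, y in {-19, -11, -5, 0}
xmin=0, ymin=-19, xmax=64.909, ymax=0

Answer: 0 -19 64.909 0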